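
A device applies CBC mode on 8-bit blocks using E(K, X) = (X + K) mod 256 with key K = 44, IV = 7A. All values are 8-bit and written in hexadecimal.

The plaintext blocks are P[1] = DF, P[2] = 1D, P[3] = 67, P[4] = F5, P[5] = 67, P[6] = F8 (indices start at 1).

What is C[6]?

C[6] = FD

CBC encryption: C_i = E(K, P_i ⊕ C_{i−1}), with C_{0} = IV.
C[1]: P[1] ⊕ 7A = A5; E(K, A5) = E9.
C[2]: P[2] ⊕ E9 = F4; E(K, F4) = 38.
C[3]: P[3] ⊕ 38 = 5F; E(K, 5F) = A3.
C[4]: P[4] ⊕ A3 = 56; E(K, 56) = 9A.
C[5]: P[5] ⊕ 9A = FD; E(K, FD) = 41.
C[6]: P[6] ⊕ 41 = B9; E(K, B9) = FD.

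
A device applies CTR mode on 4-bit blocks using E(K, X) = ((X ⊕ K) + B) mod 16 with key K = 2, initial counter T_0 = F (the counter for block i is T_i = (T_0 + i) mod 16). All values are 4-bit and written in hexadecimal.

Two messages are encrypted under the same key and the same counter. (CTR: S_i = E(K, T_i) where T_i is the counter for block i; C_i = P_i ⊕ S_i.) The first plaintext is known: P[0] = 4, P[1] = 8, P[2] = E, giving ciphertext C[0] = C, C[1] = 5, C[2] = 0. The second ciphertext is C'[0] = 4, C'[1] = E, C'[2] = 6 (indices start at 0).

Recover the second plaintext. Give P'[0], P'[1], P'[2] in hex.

P'[0] = C, P'[1] = 3, P'[2] = 8

In CTR with a reused counter, both messages share the same keystream S_i, so C_i ⊕ C'_i = P_i ⊕ P'_i and thus P'_i = P_i ⊕ C_i ⊕ C'_i.
P'[0]: 4 ⊕ C ⊕ 4 = C.
P'[1]: 8 ⊕ 5 ⊕ E = 3.
P'[2]: E ⊕ 0 ⊕ 6 = 8.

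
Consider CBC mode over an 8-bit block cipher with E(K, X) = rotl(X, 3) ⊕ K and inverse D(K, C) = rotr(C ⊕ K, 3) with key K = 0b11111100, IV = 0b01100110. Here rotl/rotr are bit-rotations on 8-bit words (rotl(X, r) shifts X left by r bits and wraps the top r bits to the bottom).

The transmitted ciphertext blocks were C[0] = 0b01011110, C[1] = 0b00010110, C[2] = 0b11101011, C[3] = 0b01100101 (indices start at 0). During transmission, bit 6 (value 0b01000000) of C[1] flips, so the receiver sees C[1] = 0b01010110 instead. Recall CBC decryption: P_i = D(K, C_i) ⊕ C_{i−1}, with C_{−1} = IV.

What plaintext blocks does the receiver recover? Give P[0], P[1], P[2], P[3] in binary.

P[0] = 0b00110010, P[1] = 0b00001011, P[2] = 0b10110100, P[3] = 0b11011000

Only C[1] changed, to 0b01010110. In CBC, a change in C_i garbles P_i and flips the same bit in P_{i+1}. Decrypting the received ciphertext:
P[0]: D(K, 0b01011110) = 0b01010100; 0b01010100 ⊕ 0b01100110 = 0b00110010.
P[1]: D(K, 0b01010110) = 0b01010101; 0b01010101 ⊕ 0b01011110 = 0b00001011.
P[2]: D(K, 0b11101011) = 0b11100010; 0b11100010 ⊕ 0b01010110 = 0b10110100.
P[3]: D(K, 0b01100101) = 0b00110011; 0b00110011 ⊕ 0b11101011 = 0b11011000.
Blocks that differ from the original plaintext: P[1], P[2].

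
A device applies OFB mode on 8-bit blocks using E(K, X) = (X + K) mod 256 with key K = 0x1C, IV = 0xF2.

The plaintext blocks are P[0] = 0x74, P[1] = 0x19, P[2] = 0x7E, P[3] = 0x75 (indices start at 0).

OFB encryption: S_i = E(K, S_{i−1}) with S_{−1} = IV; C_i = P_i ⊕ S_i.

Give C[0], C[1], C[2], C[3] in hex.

C[0] = 0x7A, C[1] = 0x33, C[2] = 0x38, C[3] = 0x17

C[0]: S = E(K, 0xF2) = 0x0E; 0x74 ⊕ 0x0E = 0x7A.
C[1]: S = E(K, 0x0E) = 0x2A; 0x19 ⊕ 0x2A = 0x33.
C[2]: S = E(K, 0x2A) = 0x46; 0x7E ⊕ 0x46 = 0x38.
C[3]: S = E(K, 0x46) = 0x62; 0x75 ⊕ 0x62 = 0x17.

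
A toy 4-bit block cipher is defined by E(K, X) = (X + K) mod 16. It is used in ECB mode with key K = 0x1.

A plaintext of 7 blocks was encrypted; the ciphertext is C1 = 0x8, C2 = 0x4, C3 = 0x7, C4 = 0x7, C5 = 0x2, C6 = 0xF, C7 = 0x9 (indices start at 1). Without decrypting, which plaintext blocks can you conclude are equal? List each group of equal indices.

P3 = P4

ECB encrypts each block independently with the same key, so equal ciphertext blocks imply equal plaintext blocks.
C3 = C4 = 0x7, so P3 = P4.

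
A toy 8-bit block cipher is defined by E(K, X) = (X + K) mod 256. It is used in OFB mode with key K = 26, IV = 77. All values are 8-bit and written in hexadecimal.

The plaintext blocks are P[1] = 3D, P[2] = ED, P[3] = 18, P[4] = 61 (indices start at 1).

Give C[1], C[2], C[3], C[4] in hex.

C[1] = A0, C[2] = 2E, C[3] = F1, C[4] = 6E

OFB encryption: S_i = E(K, S_{i−1}) with S_{0} = IV; C_i = P_i ⊕ S_i.
C[1]: S = E(K, 77) = 9D; 3D ⊕ 9D = A0.
C[2]: S = E(K, 9D) = C3; ED ⊕ C3 = 2E.
C[3]: S = E(K, C3) = E9; 18 ⊕ E9 = F1.
C[4]: S = E(K, E9) = 0F; 61 ⊕ 0F = 6E.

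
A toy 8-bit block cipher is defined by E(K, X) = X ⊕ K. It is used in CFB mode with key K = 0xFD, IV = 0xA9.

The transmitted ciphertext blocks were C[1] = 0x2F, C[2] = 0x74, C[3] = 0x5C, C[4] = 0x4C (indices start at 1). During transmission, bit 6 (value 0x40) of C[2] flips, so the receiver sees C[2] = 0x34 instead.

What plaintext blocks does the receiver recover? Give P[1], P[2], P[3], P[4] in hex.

CFB decryption: P_i = C_i ⊕ E(K, C_{i−1}), with C_{0} = IV.
Only C[2] changed, to 0x34. In CFB, a change in C_i flips the same bit in P_i and garbles P_{i+1}. Decrypting the received ciphertext:
P[1]: E(K, 0xA9) = 0x54; 0x2F ⊕ 0x54 = 0x7B.
P[2]: E(K, 0x2F) = 0xD2; 0x34 ⊕ 0xD2 = 0xE6.
P[3]: E(K, 0x34) = 0xC9; 0x5C ⊕ 0xC9 = 0x95.
P[4]: E(K, 0x5C) = 0xA1; 0x4C ⊕ 0xA1 = 0xED.
Blocks that differ from the original plaintext: P[2], P[3].

P[1] = 0x7B, P[2] = 0xE6, P[3] = 0x95, P[4] = 0xED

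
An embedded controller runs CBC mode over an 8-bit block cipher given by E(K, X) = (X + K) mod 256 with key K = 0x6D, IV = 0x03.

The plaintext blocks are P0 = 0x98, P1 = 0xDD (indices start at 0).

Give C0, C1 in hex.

C0 = 0x08, C1 = 0x42

CBC encryption: C_i = E(K, P_i ⊕ C_{i−1}), with C_{−1} = IV.
C0: P0 ⊕ 0x03 = 0x9B; E(K, 0x9B) = 0x08.
C1: P1 ⊕ 0x08 = 0xD5; E(K, 0xD5) = 0x42.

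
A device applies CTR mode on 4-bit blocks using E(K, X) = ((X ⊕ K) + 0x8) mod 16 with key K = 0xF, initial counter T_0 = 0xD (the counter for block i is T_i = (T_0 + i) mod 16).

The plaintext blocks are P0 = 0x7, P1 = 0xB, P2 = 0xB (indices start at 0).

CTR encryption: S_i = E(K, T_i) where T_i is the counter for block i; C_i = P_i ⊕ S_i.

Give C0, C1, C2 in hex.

C0: T = 0xD, S = E(K, T) = 0xA; 0x7 ⊕ 0xA = 0xD.
C1: T = 0xE, S = E(K, T) = 0x9; 0xB ⊕ 0x9 = 0x2.
C2: T = 0xF, S = E(K, T) = 0x8; 0xB ⊕ 0x8 = 0x3.

C0 = 0xD, C1 = 0x2, C2 = 0x3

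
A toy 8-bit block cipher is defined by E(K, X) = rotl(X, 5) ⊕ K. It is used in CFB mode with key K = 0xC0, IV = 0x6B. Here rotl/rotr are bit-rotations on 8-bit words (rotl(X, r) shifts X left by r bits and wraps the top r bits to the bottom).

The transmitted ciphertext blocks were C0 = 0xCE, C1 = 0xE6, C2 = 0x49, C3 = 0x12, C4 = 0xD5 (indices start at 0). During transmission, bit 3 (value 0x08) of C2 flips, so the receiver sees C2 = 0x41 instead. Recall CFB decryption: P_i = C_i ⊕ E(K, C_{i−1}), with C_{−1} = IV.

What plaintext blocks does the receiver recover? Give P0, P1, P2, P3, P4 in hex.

P0 = 0x63, P1 = 0xFF, P2 = 0x5D, P3 = 0xFA, P4 = 0x57

Only C2 changed, to 0x41. In CFB, a change in C_i flips the same bit in P_i and garbles P_{i+1}. Decrypting the received ciphertext:
P0: E(K, 0x6B) = 0xAD; 0xCE ⊕ 0xAD = 0x63.
P1: E(K, 0xCE) = 0x19; 0xE6 ⊕ 0x19 = 0xFF.
P2: E(K, 0xE6) = 0x1C; 0x41 ⊕ 0x1C = 0x5D.
P3: E(K, 0x41) = 0xE8; 0x12 ⊕ 0xE8 = 0xFA.
P4: E(K, 0x12) = 0x82; 0xD5 ⊕ 0x82 = 0x57.
Blocks that differ from the original plaintext: P2, P3.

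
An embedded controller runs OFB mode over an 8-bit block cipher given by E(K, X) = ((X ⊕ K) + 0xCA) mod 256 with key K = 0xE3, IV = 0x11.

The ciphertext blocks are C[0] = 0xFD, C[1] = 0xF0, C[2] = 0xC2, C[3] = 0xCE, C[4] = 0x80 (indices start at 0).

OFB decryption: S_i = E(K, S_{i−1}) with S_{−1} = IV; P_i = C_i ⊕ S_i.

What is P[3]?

P[3] = 0x8F

P[0]: S = E(K, 0x11) = 0xBC; 0xFD ⊕ 0xBC = 0x41.
P[1]: S = E(K, 0xBC) = 0x29; 0xF0 ⊕ 0x29 = 0xD9.
P[2]: S = E(K, 0x29) = 0x94; 0xC2 ⊕ 0x94 = 0x56.
P[3]: S = E(K, 0x94) = 0x41; 0xCE ⊕ 0x41 = 0x8F.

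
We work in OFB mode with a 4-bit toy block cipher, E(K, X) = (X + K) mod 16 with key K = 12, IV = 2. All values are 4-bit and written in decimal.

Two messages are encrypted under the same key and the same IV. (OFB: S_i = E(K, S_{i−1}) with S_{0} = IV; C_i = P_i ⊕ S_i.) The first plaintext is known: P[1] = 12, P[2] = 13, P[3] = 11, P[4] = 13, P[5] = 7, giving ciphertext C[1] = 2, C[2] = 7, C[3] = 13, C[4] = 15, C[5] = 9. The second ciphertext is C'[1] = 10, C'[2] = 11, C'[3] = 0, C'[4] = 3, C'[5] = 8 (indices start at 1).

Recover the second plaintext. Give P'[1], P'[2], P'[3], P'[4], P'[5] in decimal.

In OFB with a reused IV, both messages share the same keystream S_i, so C_i ⊕ C'_i = P_i ⊕ P'_i and thus P'_i = P_i ⊕ C_i ⊕ C'_i.
P'[1]: 12 ⊕ 2 ⊕ 10 = 4.
P'[2]: 13 ⊕ 7 ⊕ 11 = 1.
P'[3]: 11 ⊕ 13 ⊕ 0 = 6.
P'[4]: 13 ⊕ 15 ⊕ 3 = 1.
P'[5]: 7 ⊕ 9 ⊕ 8 = 6.

P'[1] = 4, P'[2] = 1, P'[3] = 6, P'[4] = 1, P'[5] = 6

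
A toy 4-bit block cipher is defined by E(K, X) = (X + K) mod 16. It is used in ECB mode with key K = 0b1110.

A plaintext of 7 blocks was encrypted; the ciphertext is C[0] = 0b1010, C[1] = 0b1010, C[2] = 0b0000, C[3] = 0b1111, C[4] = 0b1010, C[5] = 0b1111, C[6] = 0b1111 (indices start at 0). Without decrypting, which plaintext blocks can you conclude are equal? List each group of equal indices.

P[0] = P[1] = P[4]; P[3] = P[5] = P[6]

ECB encrypts each block independently with the same key, so equal ciphertext blocks imply equal plaintext blocks.
C[0] = C[1] = C[4] = 0b1010, so P[0] = P[1] = P[4].
C[3] = C[5] = C[6] = 0b1111, so P[3] = P[5] = P[6].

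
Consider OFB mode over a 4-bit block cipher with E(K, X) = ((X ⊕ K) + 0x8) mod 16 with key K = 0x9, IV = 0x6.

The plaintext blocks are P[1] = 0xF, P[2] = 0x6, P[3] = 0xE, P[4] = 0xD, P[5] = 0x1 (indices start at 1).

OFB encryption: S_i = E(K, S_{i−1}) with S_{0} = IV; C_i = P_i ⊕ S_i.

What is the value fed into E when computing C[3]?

C[1]: S = E(K, 0x6) = 0x7; 0xF ⊕ 0x7 = 0x8.
C[2]: S = E(K, 0x7) = 0x6; 0x6 ⊕ 0x6 = 0x0.
C[3]: S = E(K, 0x6) = 0x7; 0xE ⊕ 0x7 = 0x9.
So the input to E for block [3] is 0x6.

0x6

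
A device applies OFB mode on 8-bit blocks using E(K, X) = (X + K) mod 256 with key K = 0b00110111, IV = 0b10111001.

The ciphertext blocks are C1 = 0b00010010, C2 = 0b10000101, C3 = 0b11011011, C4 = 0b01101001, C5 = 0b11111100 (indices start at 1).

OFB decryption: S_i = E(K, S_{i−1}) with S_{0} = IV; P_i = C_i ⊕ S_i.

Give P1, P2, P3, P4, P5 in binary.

P1: S = E(K, 0b10111001) = 0b11110000; 0b00010010 ⊕ 0b11110000 = 0b11100010.
P2: S = E(K, 0b11110000) = 0b00100111; 0b10000101 ⊕ 0b00100111 = 0b10100010.
P3: S = E(K, 0b00100111) = 0b01011110; 0b11011011 ⊕ 0b01011110 = 0b10000101.
P4: S = E(K, 0b01011110) = 0b10010101; 0b01101001 ⊕ 0b10010101 = 0b11111100.
P5: S = E(K, 0b10010101) = 0b11001100; 0b11111100 ⊕ 0b11001100 = 0b00110000.

P1 = 0b11100010, P2 = 0b10100010, P3 = 0b10000101, P4 = 0b11111100, P5 = 0b00110000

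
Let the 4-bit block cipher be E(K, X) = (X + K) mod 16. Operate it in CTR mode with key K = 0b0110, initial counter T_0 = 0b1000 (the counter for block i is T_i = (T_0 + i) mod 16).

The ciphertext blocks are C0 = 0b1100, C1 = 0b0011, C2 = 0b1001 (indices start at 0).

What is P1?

P1 = 0b1100

CTR decryption: S_i = E(K, T_i) where T_i is the counter for block i; P_i = C_i ⊕ S_i.
P1: T = 0b1001, S = E(K, T) = 0b1111; 0b0011 ⊕ 0b1111 = 0b1100.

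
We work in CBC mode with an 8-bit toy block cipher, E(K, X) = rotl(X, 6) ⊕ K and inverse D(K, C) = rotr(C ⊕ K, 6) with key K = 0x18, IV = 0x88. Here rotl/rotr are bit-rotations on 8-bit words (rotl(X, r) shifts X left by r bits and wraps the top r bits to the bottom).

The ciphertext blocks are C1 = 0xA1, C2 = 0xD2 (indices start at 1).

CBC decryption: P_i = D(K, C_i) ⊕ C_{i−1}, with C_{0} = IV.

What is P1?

P1 = 0x6E

P1: D(K, 0xA1) = 0xE6; 0xE6 ⊕ 0x88 = 0x6E.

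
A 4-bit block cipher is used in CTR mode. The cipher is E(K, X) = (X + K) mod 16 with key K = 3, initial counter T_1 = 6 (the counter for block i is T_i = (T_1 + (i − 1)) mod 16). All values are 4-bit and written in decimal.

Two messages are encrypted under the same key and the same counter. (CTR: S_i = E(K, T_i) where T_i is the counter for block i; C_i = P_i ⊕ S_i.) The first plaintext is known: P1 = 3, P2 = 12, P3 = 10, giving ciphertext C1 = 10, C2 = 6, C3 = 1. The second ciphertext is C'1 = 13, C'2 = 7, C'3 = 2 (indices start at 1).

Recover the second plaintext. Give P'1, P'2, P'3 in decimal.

P'1 = 4, P'2 = 13, P'3 = 9

In CTR with a reused counter, both messages share the same keystream S_i, so C_i ⊕ C'_i = P_i ⊕ P'_i and thus P'_i = P_i ⊕ C_i ⊕ C'_i.
P'1: 3 ⊕ 10 ⊕ 13 = 4.
P'2: 12 ⊕ 6 ⊕ 7 = 13.
P'3: 10 ⊕ 1 ⊕ 2 = 9.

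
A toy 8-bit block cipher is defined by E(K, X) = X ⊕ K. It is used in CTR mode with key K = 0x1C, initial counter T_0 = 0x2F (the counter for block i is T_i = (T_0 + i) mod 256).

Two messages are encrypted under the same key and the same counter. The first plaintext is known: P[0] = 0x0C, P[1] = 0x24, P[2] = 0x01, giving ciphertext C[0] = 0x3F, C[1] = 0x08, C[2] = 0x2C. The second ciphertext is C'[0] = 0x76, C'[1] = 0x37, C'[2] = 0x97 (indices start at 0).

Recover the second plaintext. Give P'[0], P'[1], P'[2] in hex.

In CTR with a reused counter, both messages share the same keystream S_i, so C_i ⊕ C'_i = P_i ⊕ P'_i and thus P'_i = P_i ⊕ C_i ⊕ C'_i.
P'[0]: 0x0C ⊕ 0x3F ⊕ 0x76 = 0x45.
P'[1]: 0x24 ⊕ 0x08 ⊕ 0x37 = 0x1B.
P'[2]: 0x01 ⊕ 0x2C ⊕ 0x97 = 0xBA.

P'[0] = 0x45, P'[1] = 0x1B, P'[2] = 0xBA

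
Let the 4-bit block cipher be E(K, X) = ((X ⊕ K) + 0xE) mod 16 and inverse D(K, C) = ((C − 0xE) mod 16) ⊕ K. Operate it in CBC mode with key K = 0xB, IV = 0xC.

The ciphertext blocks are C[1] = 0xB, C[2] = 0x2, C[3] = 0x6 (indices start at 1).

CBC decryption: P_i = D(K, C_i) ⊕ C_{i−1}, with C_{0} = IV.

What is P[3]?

P[3]: D(K, 0x6) = 0x3; 0x3 ⊕ 0x2 = 0x1.

P[3] = 0x1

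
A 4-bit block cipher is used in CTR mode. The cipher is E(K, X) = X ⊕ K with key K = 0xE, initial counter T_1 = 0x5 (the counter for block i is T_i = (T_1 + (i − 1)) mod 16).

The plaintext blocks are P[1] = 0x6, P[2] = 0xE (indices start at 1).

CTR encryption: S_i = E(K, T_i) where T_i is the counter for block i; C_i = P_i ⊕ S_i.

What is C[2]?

C[1]: T = 0x5, S = E(K, T) = 0xB; 0x6 ⊕ 0xB = 0xD.
C[2]: T = 0x6, S = E(K, T) = 0x8; 0xE ⊕ 0x8 = 0x6.

C[2] = 0x6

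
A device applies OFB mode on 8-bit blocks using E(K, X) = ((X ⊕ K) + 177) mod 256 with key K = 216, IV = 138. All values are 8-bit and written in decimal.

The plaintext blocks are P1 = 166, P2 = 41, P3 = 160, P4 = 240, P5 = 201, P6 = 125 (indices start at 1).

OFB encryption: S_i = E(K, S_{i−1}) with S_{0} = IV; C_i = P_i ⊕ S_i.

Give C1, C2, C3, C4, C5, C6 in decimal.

C1 = 165, C2 = 165, C3 = 165, C4 = 126, C5 = 206, C6 = 237

C1: S = E(K, 138) = 3; 166 ⊕ 3 = 165.
C2: S = E(K, 3) = 140; 41 ⊕ 140 = 165.
C3: S = E(K, 140) = 5; 160 ⊕ 5 = 165.
C4: S = E(K, 5) = 142; 240 ⊕ 142 = 126.
C5: S = E(K, 142) = 7; 201 ⊕ 7 = 206.
C6: S = E(K, 7) = 144; 125 ⊕ 144 = 237.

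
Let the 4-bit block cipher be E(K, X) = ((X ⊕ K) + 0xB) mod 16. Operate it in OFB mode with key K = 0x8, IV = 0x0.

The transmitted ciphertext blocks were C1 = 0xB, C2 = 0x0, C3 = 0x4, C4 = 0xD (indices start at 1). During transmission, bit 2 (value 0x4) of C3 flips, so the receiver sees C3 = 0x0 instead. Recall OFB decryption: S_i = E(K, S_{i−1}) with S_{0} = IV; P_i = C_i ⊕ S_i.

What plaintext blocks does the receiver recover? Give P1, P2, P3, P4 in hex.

P1 = 0x8, P2 = 0x6, P3 = 0x9, P4 = 0x1

Only C3 changed, to 0x0. In OFB, a change in C_i flips the same bit in P_i only; the keystream is unaffected. Decrypting the received ciphertext:
P1: S = E(K, 0x0) = 0x3; 0xB ⊕ 0x3 = 0x8.
P2: S = E(K, 0x3) = 0x6; 0x0 ⊕ 0x6 = 0x6.
P3: S = E(K, 0x6) = 0x9; 0x0 ⊕ 0x9 = 0x9.
P4: S = E(K, 0x9) = 0xC; 0xD ⊕ 0xC = 0x1.
Blocks that differ from the original plaintext: P3.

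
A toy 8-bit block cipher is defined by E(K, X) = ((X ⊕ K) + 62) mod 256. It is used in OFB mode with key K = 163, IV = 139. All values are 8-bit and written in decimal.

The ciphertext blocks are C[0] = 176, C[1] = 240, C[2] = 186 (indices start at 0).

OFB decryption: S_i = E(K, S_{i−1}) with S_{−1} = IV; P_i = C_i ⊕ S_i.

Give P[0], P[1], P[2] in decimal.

P[0] = 214, P[1] = 243, P[2] = 100

P[0]: S = E(K, 139) = 102; 176 ⊕ 102 = 214.
P[1]: S = E(K, 102) = 3; 240 ⊕ 3 = 243.
P[2]: S = E(K, 3) = 222; 186 ⊕ 222 = 100.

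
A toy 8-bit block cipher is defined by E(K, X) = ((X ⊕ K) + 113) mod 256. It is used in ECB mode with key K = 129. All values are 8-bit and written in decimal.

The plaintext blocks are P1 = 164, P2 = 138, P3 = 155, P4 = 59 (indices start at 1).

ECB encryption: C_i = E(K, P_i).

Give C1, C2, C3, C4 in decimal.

C1: E(K, 164) = 150.
C2: E(K, 138) = 124.
C3: E(K, 155) = 139.
C4: E(K, 59) = 43.

C1 = 150, C2 = 124, C3 = 139, C4 = 43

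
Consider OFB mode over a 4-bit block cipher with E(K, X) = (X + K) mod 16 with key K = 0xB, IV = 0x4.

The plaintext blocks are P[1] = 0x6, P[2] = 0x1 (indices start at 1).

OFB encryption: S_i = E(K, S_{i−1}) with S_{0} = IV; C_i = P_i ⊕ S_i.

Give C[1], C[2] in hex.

C[1]: S = E(K, 0x4) = 0xF; 0x6 ⊕ 0xF = 0x9.
C[2]: S = E(K, 0xF) = 0xA; 0x1 ⊕ 0xA = 0xB.

C[1] = 0x9, C[2] = 0xB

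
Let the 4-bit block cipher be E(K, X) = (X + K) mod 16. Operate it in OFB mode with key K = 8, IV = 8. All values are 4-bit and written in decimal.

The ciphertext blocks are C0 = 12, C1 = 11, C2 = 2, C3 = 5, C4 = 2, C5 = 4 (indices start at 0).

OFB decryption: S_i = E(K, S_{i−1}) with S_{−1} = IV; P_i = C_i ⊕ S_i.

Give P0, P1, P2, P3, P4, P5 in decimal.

P0 = 12, P1 = 3, P2 = 2, P3 = 13, P4 = 2, P5 = 12

P0: S = E(K, 8) = 0; 12 ⊕ 0 = 12.
P1: S = E(K, 0) = 8; 11 ⊕ 8 = 3.
P2: S = E(K, 8) = 0; 2 ⊕ 0 = 2.
P3: S = E(K, 0) = 8; 5 ⊕ 8 = 13.
P4: S = E(K, 8) = 0; 2 ⊕ 0 = 2.
P5: S = E(K, 0) = 8; 4 ⊕ 8 = 12.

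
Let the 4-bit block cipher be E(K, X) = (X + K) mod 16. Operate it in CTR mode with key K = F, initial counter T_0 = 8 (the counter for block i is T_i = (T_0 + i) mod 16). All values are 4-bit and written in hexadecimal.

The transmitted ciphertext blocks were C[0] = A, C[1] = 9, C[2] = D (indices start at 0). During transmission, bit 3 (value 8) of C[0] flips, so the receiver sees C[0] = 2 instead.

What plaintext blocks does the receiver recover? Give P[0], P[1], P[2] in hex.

CTR decryption: S_i = E(K, T_i) where T_i is the counter for block i; P_i = C_i ⊕ S_i.
Only C[0] changed, to 2. In CTR, a change in C_i flips the same bit in P_i only; the keystream is unaffected. Decrypting the received ciphertext:
P[0]: T = 8, S = E(K, T) = 7; 2 ⊕ 7 = 5.
P[1]: T = 9, S = E(K, T) = 8; 9 ⊕ 8 = 1.
P[2]: T = A, S = E(K, T) = 9; D ⊕ 9 = 4.
Blocks that differ from the original plaintext: P[0].

P[0] = 5, P[1] = 1, P[2] = 4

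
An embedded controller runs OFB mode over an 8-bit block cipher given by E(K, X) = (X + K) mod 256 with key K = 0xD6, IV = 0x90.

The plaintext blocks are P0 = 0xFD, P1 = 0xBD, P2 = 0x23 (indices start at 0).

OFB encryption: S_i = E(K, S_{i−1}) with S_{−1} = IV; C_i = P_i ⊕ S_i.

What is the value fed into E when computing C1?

C0: S = E(K, 0x90) = 0x66; 0xFD ⊕ 0x66 = 0x9B.
C1: S = E(K, 0x66) = 0x3C; 0xBD ⊕ 0x3C = 0x81.
So the input to E for block 1 is 0x66.

0x66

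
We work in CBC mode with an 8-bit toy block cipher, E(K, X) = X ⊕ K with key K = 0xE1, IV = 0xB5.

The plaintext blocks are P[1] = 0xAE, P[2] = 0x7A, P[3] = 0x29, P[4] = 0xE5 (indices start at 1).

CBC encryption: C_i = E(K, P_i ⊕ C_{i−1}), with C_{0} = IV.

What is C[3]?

C[1]: P[1] ⊕ 0xB5 = 0x1B; E(K, 0x1B) = 0xFA.
C[2]: P[2] ⊕ 0xFA = 0x80; E(K, 0x80) = 0x61.
C[3]: P[3] ⊕ 0x61 = 0x48; E(K, 0x48) = 0xA9.

C[3] = 0xA9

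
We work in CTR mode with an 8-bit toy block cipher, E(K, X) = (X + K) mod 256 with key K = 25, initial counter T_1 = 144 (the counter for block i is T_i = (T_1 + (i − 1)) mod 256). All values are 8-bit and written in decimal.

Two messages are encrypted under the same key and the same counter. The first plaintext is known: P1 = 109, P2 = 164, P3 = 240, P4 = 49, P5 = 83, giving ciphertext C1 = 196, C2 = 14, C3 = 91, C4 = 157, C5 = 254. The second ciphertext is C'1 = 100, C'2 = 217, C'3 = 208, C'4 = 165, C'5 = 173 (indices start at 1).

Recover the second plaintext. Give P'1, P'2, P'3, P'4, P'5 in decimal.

In CTR with a reused counter, both messages share the same keystream S_i, so C_i ⊕ C'_i = P_i ⊕ P'_i and thus P'_i = P_i ⊕ C_i ⊕ C'_i.
P'1: 109 ⊕ 196 ⊕ 100 = 205.
P'2: 164 ⊕ 14 ⊕ 217 = 115.
P'3: 240 ⊕ 91 ⊕ 208 = 123.
P'4: 49 ⊕ 157 ⊕ 165 = 9.
P'5: 83 ⊕ 254 ⊕ 173 = 0.

P'1 = 205, P'2 = 115, P'3 = 123, P'4 = 9, P'5 = 0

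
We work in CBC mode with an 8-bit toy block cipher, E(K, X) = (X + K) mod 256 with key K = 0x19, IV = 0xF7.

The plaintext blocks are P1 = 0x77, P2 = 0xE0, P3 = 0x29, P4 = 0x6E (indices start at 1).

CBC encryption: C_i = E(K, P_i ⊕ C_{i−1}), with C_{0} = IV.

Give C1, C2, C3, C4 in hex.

C1 = 0x99, C2 = 0x92, C3 = 0xD4, C4 = 0xD3

C1: P1 ⊕ 0xF7 = 0x80; E(K, 0x80) = 0x99.
C2: P2 ⊕ 0x99 = 0x79; E(K, 0x79) = 0x92.
C3: P3 ⊕ 0x92 = 0xBB; E(K, 0xBB) = 0xD4.
C4: P4 ⊕ 0xD4 = 0xBA; E(K, 0xBA) = 0xD3.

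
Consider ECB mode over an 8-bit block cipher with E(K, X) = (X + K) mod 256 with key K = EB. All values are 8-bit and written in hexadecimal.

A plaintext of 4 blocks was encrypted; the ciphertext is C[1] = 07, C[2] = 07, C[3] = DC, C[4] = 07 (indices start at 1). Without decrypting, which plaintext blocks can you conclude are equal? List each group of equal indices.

P[1] = P[2] = P[4]

ECB encrypts each block independently with the same key, so equal ciphertext blocks imply equal plaintext blocks.
C[1] = C[2] = C[4] = 07, so P[1] = P[2] = P[4].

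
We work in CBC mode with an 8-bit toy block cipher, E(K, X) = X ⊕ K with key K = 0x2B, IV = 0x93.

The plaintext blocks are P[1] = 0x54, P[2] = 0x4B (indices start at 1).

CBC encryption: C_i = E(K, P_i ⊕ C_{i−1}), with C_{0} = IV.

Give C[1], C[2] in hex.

C[1] = 0xEC, C[2] = 0x8C

C[1]: P[1] ⊕ 0x93 = 0xC7; E(K, 0xC7) = 0xEC.
C[2]: P[2] ⊕ 0xEC = 0xA7; E(K, 0xA7) = 0x8C.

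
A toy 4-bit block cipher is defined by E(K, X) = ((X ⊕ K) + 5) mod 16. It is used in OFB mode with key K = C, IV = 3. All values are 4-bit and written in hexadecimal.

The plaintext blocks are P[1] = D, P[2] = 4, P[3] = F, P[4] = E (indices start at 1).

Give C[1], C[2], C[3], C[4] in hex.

OFB encryption: S_i = E(K, S_{i−1}) with S_{0} = IV; C_i = P_i ⊕ S_i.
C[1]: S = E(K, 3) = 4; D ⊕ 4 = 9.
C[2]: S = E(K, 4) = D; 4 ⊕ D = 9.
C[3]: S = E(K, D) = 6; F ⊕ 6 = 9.
C[4]: S = E(K, 6) = F; E ⊕ F = 1.

C[1] = 9, C[2] = 9, C[3] = 9, C[4] = 1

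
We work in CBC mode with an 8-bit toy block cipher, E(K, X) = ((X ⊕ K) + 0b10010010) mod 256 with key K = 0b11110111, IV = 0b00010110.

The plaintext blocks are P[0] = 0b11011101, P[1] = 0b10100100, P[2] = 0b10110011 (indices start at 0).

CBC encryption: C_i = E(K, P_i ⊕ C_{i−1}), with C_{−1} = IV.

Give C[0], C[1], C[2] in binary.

C[0]: P[0] ⊕ 0b00010110 = 0b11001011; E(K, 0b11001011) = 0b11001110.
C[1]: P[1] ⊕ 0b11001110 = 0b01101010; E(K, 0b01101010) = 0b00101111.
C[2]: P[2] ⊕ 0b00101111 = 0b10011100; E(K, 0b10011100) = 0b11111101.

C[0] = 0b11001110, C[1] = 0b00101111, C[2] = 0b11111101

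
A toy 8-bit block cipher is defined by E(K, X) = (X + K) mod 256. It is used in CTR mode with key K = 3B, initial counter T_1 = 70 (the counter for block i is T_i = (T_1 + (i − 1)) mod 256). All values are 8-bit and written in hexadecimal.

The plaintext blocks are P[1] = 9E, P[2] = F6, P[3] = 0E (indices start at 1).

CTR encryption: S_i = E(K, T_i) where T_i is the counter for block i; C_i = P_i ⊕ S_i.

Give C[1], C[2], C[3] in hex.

C[1]: T = 70, S = E(K, T) = AB; 9E ⊕ AB = 35.
C[2]: T = 71, S = E(K, T) = AC; F6 ⊕ AC = 5A.
C[3]: T = 72, S = E(K, T) = AD; 0E ⊕ AD = A3.

C[1] = 35, C[2] = 5A, C[3] = A3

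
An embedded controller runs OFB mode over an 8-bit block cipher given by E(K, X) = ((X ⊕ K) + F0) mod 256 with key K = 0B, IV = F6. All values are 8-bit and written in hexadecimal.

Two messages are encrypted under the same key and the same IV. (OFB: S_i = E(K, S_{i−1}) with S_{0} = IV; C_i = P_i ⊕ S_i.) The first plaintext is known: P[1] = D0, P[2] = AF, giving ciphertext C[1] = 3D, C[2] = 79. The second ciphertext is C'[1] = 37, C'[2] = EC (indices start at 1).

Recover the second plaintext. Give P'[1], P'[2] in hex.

P'[1] = DA, P'[2] = 3A

In OFB with a reused IV, both messages share the same keystream S_i, so C_i ⊕ C'_i = P_i ⊕ P'_i and thus P'_i = P_i ⊕ C_i ⊕ C'_i.
P'[1]: D0 ⊕ 3D ⊕ 37 = DA.
P'[2]: AF ⊕ 79 ⊕ EC = 3A.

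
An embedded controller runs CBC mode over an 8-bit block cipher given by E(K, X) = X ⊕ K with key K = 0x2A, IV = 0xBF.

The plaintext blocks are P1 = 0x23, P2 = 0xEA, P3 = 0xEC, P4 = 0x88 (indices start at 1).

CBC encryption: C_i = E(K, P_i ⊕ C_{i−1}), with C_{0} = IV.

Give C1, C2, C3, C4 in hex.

C1 = 0xB6, C2 = 0x76, C3 = 0xB0, C4 = 0x12

C1: P1 ⊕ 0xBF = 0x9C; E(K, 0x9C) = 0xB6.
C2: P2 ⊕ 0xB6 = 0x5C; E(K, 0x5C) = 0x76.
C3: P3 ⊕ 0x76 = 0x9A; E(K, 0x9A) = 0xB0.
C4: P4 ⊕ 0xB0 = 0x38; E(K, 0x38) = 0x12.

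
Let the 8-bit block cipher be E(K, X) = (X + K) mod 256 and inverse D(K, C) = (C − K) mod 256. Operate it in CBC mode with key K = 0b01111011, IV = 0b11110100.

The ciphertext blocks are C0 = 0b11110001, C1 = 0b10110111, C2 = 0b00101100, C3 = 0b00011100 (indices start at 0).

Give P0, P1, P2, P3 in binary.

P0 = 0b10000010, P1 = 0b11001101, P2 = 0b00000110, P3 = 0b10001101

CBC decryption: P_i = D(K, C_i) ⊕ C_{i−1}, with C_{−1} = IV.
P0: D(K, 0b11110001) = 0b01110110; 0b01110110 ⊕ 0b11110100 = 0b10000010.
P1: D(K, 0b10110111) = 0b00111100; 0b00111100 ⊕ 0b11110001 = 0b11001101.
P2: D(K, 0b00101100) = 0b10110001; 0b10110001 ⊕ 0b10110111 = 0b00000110.
P3: D(K, 0b00011100) = 0b10100001; 0b10100001 ⊕ 0b00101100 = 0b10001101.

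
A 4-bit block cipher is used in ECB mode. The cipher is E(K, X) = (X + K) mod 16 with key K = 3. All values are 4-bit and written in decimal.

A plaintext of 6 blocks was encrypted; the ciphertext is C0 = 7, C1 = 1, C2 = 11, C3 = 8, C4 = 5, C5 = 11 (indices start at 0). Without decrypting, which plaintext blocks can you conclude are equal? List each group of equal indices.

P2 = P5

ECB encrypts each block independently with the same key, so equal ciphertext blocks imply equal plaintext blocks.
C2 = C5 = 11, so P2 = P5.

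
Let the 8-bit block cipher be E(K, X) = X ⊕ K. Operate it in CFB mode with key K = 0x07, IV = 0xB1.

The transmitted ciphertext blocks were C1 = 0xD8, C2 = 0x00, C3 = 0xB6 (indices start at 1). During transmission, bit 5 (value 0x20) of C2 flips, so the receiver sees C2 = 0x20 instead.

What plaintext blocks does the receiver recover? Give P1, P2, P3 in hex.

CFB decryption: P_i = C_i ⊕ E(K, C_{i−1}), with C_{0} = IV.
Only C2 changed, to 0x20. In CFB, a change in C_i flips the same bit in P_i and garbles P_{i+1}. Decrypting the received ciphertext:
P1: E(K, 0xB1) = 0xB6; 0xD8 ⊕ 0xB6 = 0x6E.
P2: E(K, 0xD8) = 0xDF; 0x20 ⊕ 0xDF = 0xFF.
P3: E(K, 0x20) = 0x27; 0xB6 ⊕ 0x27 = 0x91.
Blocks that differ from the original plaintext: P2, P3.

P1 = 0x6E, P2 = 0xFF, P3 = 0x91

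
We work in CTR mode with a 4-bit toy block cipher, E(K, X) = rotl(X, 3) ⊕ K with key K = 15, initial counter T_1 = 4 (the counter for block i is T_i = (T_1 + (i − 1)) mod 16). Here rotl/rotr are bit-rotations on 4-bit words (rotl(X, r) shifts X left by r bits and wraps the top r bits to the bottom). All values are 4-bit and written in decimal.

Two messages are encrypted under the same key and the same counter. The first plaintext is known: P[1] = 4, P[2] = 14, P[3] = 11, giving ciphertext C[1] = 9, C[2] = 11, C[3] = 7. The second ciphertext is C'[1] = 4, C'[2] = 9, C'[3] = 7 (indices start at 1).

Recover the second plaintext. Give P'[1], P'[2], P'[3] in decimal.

P'[1] = 9, P'[2] = 12, P'[3] = 11

In CTR with a reused counter, both messages share the same keystream S_i, so C_i ⊕ C'_i = P_i ⊕ P'_i and thus P'_i = P_i ⊕ C_i ⊕ C'_i.
P'[1]: 4 ⊕ 9 ⊕ 4 = 9.
P'[2]: 14 ⊕ 11 ⊕ 9 = 12.
P'[3]: 11 ⊕ 7 ⊕ 7 = 11.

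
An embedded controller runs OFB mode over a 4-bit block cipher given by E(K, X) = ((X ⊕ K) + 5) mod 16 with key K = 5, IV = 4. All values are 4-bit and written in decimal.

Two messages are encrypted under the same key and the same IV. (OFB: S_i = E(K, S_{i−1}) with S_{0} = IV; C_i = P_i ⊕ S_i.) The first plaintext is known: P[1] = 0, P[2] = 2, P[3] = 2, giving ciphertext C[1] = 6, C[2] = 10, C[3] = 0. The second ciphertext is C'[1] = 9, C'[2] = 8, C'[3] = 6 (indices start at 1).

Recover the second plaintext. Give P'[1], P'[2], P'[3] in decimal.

In OFB with a reused IV, both messages share the same keystream S_i, so C_i ⊕ C'_i = P_i ⊕ P'_i and thus P'_i = P_i ⊕ C_i ⊕ C'_i.
P'[1]: 0 ⊕ 6 ⊕ 9 = 15.
P'[2]: 2 ⊕ 10 ⊕ 8 = 0.
P'[3]: 2 ⊕ 0 ⊕ 6 = 4.

P'[1] = 15, P'[2] = 0, P'[3] = 4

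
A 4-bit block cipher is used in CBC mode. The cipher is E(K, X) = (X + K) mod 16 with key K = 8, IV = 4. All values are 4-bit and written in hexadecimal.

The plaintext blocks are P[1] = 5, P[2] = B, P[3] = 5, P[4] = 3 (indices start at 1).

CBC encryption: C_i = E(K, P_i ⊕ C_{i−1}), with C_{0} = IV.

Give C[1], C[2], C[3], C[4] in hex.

C[1] = 9, C[2] = A, C[3] = 7, C[4] = C

C[1]: P[1] ⊕ 4 = 1; E(K, 1) = 9.
C[2]: P[2] ⊕ 9 = 2; E(K, 2) = A.
C[3]: P[3] ⊕ A = F; E(K, F) = 7.
C[4]: P[4] ⊕ 7 = 4; E(K, 4) = C.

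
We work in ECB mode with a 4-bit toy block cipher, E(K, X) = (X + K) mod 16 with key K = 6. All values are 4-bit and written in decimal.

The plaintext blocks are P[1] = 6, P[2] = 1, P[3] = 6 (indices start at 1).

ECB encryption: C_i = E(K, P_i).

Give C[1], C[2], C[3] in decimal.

C[1] = 12, C[2] = 7, C[3] = 12

C[1]: E(K, 6) = 12.
C[2]: E(K, 1) = 7.
C[3]: E(K, 6) = 12.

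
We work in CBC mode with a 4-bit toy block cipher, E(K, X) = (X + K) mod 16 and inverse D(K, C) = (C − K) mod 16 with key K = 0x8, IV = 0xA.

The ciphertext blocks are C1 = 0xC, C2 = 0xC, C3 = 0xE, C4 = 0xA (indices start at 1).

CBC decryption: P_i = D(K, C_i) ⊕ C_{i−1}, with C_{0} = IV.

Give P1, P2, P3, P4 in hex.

P1 = 0xE, P2 = 0x8, P3 = 0xA, P4 = 0xC

P1: D(K, 0xC) = 0x4; 0x4 ⊕ 0xA = 0xE.
P2: D(K, 0xC) = 0x4; 0x4 ⊕ 0xC = 0x8.
P3: D(K, 0xE) = 0x6; 0x6 ⊕ 0xC = 0xA.
P4: D(K, 0xA) = 0x2; 0x2 ⊕ 0xE = 0xC.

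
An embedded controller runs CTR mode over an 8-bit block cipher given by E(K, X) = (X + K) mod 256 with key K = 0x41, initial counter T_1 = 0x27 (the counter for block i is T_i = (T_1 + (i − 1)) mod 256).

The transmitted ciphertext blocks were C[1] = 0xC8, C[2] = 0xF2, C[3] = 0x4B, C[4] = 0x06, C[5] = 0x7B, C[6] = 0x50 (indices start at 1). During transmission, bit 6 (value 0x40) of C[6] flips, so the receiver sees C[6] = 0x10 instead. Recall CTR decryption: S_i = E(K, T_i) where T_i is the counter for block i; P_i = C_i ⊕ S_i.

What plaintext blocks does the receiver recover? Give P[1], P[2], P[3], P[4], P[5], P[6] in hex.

P[1] = 0xA0, P[2] = 0x9B, P[3] = 0x21, P[4] = 0x6D, P[5] = 0x17, P[6] = 0x7D

Only C[6] changed, to 0x10. In CTR, a change in C_i flips the same bit in P_i only; the keystream is unaffected. Decrypting the received ciphertext:
P[1]: T = 0x27, S = E(K, T) = 0x68; 0xC8 ⊕ 0x68 = 0xA0.
P[2]: T = 0x28, S = E(K, T) = 0x69; 0xF2 ⊕ 0x69 = 0x9B.
P[3]: T = 0x29, S = E(K, T) = 0x6A; 0x4B ⊕ 0x6A = 0x21.
P[4]: T = 0x2A, S = E(K, T) = 0x6B; 0x06 ⊕ 0x6B = 0x6D.
P[5]: T = 0x2B, S = E(K, T) = 0x6C; 0x7B ⊕ 0x6C = 0x17.
P[6]: T = 0x2C, S = E(K, T) = 0x6D; 0x10 ⊕ 0x6D = 0x7D.
Blocks that differ from the original plaintext: P[6].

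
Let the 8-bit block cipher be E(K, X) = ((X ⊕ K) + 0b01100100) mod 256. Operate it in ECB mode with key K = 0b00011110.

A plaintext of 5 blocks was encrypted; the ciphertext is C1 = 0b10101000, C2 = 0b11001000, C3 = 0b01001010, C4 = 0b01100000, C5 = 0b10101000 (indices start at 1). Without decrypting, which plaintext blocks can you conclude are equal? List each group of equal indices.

ECB encrypts each block independently with the same key, so equal ciphertext blocks imply equal plaintext blocks.
C1 = C5 = 0b10101000, so P1 = P5.

P1 = P5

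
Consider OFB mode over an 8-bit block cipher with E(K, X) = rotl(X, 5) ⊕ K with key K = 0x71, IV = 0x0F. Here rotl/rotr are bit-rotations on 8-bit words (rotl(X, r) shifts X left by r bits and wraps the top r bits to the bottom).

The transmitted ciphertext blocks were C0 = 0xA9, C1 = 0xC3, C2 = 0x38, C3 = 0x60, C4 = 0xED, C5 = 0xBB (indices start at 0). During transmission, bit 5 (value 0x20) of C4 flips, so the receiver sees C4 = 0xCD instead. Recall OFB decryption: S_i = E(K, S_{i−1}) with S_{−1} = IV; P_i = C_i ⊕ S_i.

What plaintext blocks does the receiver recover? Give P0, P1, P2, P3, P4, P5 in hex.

Only C4 changed, to 0xCD. In OFB, a change in C_i flips the same bit in P_i only; the keystream is unaffected. Decrypting the received ciphertext:
P0: S = E(K, 0x0F) = 0x90; 0xA9 ⊕ 0x90 = 0x39.
P1: S = E(K, 0x90) = 0x63; 0xC3 ⊕ 0x63 = 0xA0.
P2: S = E(K, 0x63) = 0x1D; 0x38 ⊕ 0x1D = 0x25.
P3: S = E(K, 0x1D) = 0xD2; 0x60 ⊕ 0xD2 = 0xB2.
P4: S = E(K, 0xD2) = 0x2B; 0xCD ⊕ 0x2B = 0xE6.
P5: S = E(K, 0x2B) = 0x14; 0xBB ⊕ 0x14 = 0xAF.
Blocks that differ from the original plaintext: P4.

P0 = 0x39, P1 = 0xA0, P2 = 0x25, P3 = 0xB2, P4 = 0xE6, P5 = 0xAF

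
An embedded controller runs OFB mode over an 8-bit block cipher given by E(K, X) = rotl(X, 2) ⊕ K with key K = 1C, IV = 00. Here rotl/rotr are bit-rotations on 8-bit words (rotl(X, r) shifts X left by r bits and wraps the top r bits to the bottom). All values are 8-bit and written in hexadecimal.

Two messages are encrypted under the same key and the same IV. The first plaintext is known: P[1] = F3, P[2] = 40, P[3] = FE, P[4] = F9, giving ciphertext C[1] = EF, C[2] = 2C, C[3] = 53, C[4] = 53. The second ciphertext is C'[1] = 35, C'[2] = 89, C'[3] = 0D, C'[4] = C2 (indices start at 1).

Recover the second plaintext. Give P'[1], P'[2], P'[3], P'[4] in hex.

In OFB with a reused IV, both messages share the same keystream S_i, so C_i ⊕ C'_i = P_i ⊕ P'_i and thus P'_i = P_i ⊕ C_i ⊕ C'_i.
P'[1]: F3 ⊕ EF ⊕ 35 = 29.
P'[2]: 40 ⊕ 2C ⊕ 89 = E5.
P'[3]: FE ⊕ 53 ⊕ 0D = A0.
P'[4]: F9 ⊕ 53 ⊕ C2 = 68.

P'[1] = 29, P'[2] = E5, P'[3] = A0, P'[4] = 68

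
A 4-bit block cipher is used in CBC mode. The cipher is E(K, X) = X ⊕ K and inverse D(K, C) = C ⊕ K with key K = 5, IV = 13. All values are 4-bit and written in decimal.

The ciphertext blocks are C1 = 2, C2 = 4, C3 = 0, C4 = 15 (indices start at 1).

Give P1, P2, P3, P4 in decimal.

CBC decryption: P_i = D(K, C_i) ⊕ C_{i−1}, with C_{0} = IV.
P1: D(K, 2) = 7; 7 ⊕ 13 = 10.
P2: D(K, 4) = 1; 1 ⊕ 2 = 3.
P3: D(K, 0) = 5; 5 ⊕ 4 = 1.
P4: D(K, 15) = 10; 10 ⊕ 0 = 10.

P1 = 10, P2 = 3, P3 = 1, P4 = 10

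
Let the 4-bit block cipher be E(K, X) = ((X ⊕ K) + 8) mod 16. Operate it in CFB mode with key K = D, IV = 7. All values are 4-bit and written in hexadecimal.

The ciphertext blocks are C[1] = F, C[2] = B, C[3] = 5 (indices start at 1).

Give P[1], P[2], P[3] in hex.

CFB decryption: P_i = C_i ⊕ E(K, C_{i−1}), with C_{0} = IV.
P[1]: E(K, 7) = 2; F ⊕ 2 = D.
P[2]: E(K, F) = A; B ⊕ A = 1.
P[3]: E(K, B) = E; 5 ⊕ E = B.

P[1] = D, P[2] = 1, P[3] = B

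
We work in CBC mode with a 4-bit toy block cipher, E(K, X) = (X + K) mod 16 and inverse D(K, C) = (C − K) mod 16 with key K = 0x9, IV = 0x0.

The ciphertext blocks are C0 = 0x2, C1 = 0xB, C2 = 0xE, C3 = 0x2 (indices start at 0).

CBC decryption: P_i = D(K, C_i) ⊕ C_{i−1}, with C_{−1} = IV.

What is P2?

P2: D(K, 0xE) = 0x5; 0x5 ⊕ 0xB = 0xE.

P2 = 0xE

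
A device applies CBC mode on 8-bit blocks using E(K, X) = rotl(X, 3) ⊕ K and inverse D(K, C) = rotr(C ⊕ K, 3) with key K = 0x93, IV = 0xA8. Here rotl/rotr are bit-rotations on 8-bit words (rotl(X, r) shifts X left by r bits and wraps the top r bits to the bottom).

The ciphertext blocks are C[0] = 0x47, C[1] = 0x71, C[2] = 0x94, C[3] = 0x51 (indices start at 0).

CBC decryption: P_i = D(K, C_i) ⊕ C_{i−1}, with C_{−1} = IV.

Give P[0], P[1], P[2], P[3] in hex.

P[0]: D(K, 0x47) = 0x9A; 0x9A ⊕ 0xA8 = 0x32.
P[1]: D(K, 0x71) = 0x5C; 0x5C ⊕ 0x47 = 0x1B.
P[2]: D(K, 0x94) = 0xE0; 0xE0 ⊕ 0x71 = 0x91.
P[3]: D(K, 0x51) = 0x58; 0x58 ⊕ 0x94 = 0xCC.

P[0] = 0x32, P[1] = 0x1B, P[2] = 0x91, P[3] = 0xCC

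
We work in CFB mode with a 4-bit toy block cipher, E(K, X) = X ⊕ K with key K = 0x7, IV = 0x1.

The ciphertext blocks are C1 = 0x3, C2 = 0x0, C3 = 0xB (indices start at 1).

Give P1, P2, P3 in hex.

CFB decryption: P_i = C_i ⊕ E(K, C_{i−1}), with C_{0} = IV.
P1: E(K, 0x1) = 0x6; 0x3 ⊕ 0x6 = 0x5.
P2: E(K, 0x3) = 0x4; 0x0 ⊕ 0x4 = 0x4.
P3: E(K, 0x0) = 0x7; 0xB ⊕ 0x7 = 0xC.

P1 = 0x5, P2 = 0x4, P3 = 0xC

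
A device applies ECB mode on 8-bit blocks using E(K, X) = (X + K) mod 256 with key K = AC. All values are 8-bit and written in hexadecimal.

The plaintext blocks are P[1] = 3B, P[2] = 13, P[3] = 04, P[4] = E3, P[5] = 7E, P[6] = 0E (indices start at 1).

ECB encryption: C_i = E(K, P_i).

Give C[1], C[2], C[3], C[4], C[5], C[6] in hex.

C[1] = E7, C[2] = BF, C[3] = B0, C[4] = 8F, C[5] = 2A, C[6] = BA

C[1]: E(K, 3B) = E7.
C[2]: E(K, 13) = BF.
C[3]: E(K, 04) = B0.
C[4]: E(K, E3) = 8F.
C[5]: E(K, 7E) = 2A.
C[6]: E(K, 0E) = BA.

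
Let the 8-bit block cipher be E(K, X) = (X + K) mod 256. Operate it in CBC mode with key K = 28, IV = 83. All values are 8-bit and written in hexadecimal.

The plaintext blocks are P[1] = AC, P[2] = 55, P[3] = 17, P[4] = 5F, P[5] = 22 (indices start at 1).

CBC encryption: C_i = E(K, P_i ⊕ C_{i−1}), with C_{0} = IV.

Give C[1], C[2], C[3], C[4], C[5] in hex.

C[1]: P[1] ⊕ 83 = 2F; E(K, 2F) = 57.
C[2]: P[2] ⊕ 57 = 02; E(K, 02) = 2A.
C[3]: P[3] ⊕ 2A = 3D; E(K, 3D) = 65.
C[4]: P[4] ⊕ 65 = 3A; E(K, 3A) = 62.
C[5]: P[5] ⊕ 62 = 40; E(K, 40) = 68.

C[1] = 57, C[2] = 2A, C[3] = 65, C[4] = 62, C[5] = 68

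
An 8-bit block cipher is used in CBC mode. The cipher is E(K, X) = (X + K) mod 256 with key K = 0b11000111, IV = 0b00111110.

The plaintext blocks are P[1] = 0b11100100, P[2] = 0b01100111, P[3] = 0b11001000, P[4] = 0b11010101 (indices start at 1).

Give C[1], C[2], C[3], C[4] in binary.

CBC encryption: C_i = E(K, P_i ⊕ C_{i−1}), with C_{0} = IV.
C[1]: P[1] ⊕ 0b00111110 = 0b11011010; E(K, 0b11011010) = 0b10100001.
C[2]: P[2] ⊕ 0b10100001 = 0b11000110; E(K, 0b11000110) = 0b10001101.
C[3]: P[3] ⊕ 0b10001101 = 0b01000101; E(K, 0b01000101) = 0b00001100.
C[4]: P[4] ⊕ 0b00001100 = 0b11011001; E(K, 0b11011001) = 0b10100000.

C[1] = 0b10100001, C[2] = 0b10001101, C[3] = 0b00001100, C[4] = 0b10100000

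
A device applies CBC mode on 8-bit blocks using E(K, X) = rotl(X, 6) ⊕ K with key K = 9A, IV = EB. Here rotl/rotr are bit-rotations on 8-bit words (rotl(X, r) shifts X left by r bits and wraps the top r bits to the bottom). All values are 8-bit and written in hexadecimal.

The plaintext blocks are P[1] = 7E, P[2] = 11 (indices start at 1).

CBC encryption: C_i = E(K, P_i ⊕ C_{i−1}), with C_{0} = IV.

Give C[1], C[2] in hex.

C[1] = FF, C[2] = 21

C[1]: P[1] ⊕ EB = 95; E(K, 95) = FF.
C[2]: P[2] ⊕ FF = EE; E(K, EE) = 21.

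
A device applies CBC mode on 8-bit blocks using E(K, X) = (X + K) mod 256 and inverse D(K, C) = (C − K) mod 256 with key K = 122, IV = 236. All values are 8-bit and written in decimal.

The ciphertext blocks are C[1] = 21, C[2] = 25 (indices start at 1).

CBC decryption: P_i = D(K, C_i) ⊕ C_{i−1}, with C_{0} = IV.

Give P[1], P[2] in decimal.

P[1]: D(K, 21) = 155; 155 ⊕ 236 = 119.
P[2]: D(K, 25) = 159; 159 ⊕ 21 = 138.

P[1] = 119, P[2] = 138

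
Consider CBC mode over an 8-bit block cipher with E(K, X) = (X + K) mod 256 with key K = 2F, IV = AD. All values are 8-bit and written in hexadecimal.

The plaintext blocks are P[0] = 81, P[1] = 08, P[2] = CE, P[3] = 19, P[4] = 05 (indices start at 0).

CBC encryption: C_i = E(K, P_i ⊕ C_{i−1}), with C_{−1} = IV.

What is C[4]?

C[4] = C3

C[0]: P[0] ⊕ AD = 2C; E(K, 2C) = 5B.
C[1]: P[1] ⊕ 5B = 53; E(K, 53) = 82.
C[2]: P[2] ⊕ 82 = 4C; E(K, 4C) = 7B.
C[3]: P[3] ⊕ 7B = 62; E(K, 62) = 91.
C[4]: P[4] ⊕ 91 = 94; E(K, 94) = C3.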